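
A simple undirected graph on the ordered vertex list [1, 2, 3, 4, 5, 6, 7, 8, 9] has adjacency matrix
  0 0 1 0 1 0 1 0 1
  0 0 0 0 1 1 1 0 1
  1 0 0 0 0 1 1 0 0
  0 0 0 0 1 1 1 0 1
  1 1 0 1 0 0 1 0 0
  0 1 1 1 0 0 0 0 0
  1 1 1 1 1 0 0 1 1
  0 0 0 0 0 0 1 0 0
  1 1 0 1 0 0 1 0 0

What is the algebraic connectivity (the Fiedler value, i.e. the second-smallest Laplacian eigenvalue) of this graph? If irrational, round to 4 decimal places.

0.9692

Each diagonal entry of L is the vertex degree and each off-diagonal entry is -1 where an edge is present, 0 otherwise; in the order [1, 2, 3, 4, 5, 6, 7, 8, 9] the diagonal is [4, 4, 3, 4, 4, 3, 7, 1, 4]. The sorted Laplacian eigenvalues are [0, 0.9692, 2.4603, 2.7833, 4, 4, 5.0436, 6.6184, 8.1253]; the algebraic connectivity is the second entry, 0.9692.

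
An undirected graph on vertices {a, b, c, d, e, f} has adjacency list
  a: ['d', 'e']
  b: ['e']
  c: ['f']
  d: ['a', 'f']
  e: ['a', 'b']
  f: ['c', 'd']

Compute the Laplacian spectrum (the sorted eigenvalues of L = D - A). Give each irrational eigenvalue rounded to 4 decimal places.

[0, 0.2679, 1, 2, 3, 3.7321]

Each diagonal entry of L is the vertex degree and each off-diagonal entry is -1 where an edge is present, 0 otherwise; in the order [a, b, c, d, e, f] the diagonal is [2, 1, 1, 2, 2, 2]. Diagonalising L (or applying a numerical eigensolver to the 6x6 matrix) gives the spectrum above. There is one zero in the spectrum, matching the 1 component. The eigenvalues sum to 10, which equals trace(L) = 2|E|.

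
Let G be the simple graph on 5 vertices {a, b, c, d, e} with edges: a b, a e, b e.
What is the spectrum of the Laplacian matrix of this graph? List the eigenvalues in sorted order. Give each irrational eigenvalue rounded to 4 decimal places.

[0, 0, 0, 3, 3]

With the vertex order [a, b, c, d, e], the degrees are [2, 2, 0, 0, 2], giving D = diag(2, 2, 0, 0, 2) and L = D - A. L is symmetric positive semidefinite, so every eigenvalue is real and nonnegative. The 3 zero eigenvalues correspond to the 3 connected components. The largest eigenvalue, 3, is at most the vertex count 5. There are 3 zeros in the spectrum, matching the 3 components.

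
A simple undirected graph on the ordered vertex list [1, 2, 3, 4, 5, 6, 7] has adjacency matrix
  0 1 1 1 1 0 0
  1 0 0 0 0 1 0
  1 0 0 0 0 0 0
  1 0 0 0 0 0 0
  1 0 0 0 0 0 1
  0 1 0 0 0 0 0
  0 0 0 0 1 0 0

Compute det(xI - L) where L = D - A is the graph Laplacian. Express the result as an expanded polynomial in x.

x^7 - 12x^6 + 52x^5 - 104x^4 + 100x^3 - 44x^2 + 7x

With the vertex order [1, 2, 3, 4, 5, 6, 7], the degrees are [4, 2, 1, 1, 2, 1, 1], giving D = diag(4, 2, 1, 1, 2, 1, 1) and L = D - A. Computing det(xI - L) by cofactor expansion (or equivalently via sum-over-permutations) gives x^7 - 12x^6 + 52x^5 - 104x^4 + 100x^3 - 44x^2 + 7x. Since p(0) = det(-L) = 0, x divides p(x). The largest eigenvalue, 5.1642, is at most the vertex count 7. By the matrix-tree theorem the graph has (1/7) * product of the nonzero eigenvalues = 1 spanning tree.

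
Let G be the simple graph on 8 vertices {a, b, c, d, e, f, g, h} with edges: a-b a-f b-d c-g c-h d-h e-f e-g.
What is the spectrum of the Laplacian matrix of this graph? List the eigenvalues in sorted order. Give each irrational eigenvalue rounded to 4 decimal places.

Each diagonal entry of L is the vertex degree and each off-diagonal entry is -1 where an edge is present, 0 otherwise; in the order [a, b, c, d, e, f, g, h] the diagonal is [2, 2, 2, 2, 2, 2, 2, 2]. L is symmetric positive semidefinite, so every eigenvalue is real and nonnegative. The single zero eigenvalue shows the graph is connected.

[0, 0.5858, 0.5858, 2, 2, 3.4142, 3.4142, 4]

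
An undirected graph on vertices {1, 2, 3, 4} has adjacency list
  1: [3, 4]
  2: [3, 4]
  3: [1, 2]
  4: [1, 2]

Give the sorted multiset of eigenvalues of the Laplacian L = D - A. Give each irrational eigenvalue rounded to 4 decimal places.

With the vertex order [1, 2, 3, 4], the degrees are [2, 2, 2, 2], giving D = diag(2, 2, 2, 2) and L = D - A. The multiplicity of 0 as a Laplacian eigenvalue equals the number of connected components. The single zero eigenvalue shows the graph is connected. By the matrix-tree theorem the graph has (1/4) * product of the nonzero eigenvalues = 4 spanning trees. The eigenvalues sum to 8, which equals trace(L) = 2|E|.

[0, 2, 2, 4]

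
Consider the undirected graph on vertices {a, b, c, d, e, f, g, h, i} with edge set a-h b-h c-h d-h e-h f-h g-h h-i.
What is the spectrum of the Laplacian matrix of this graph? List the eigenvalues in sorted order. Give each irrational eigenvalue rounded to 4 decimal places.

Reading degrees in the order [a, b, c, d, e, f, g, h, i] gives [1, 1, 1, 1, 1, 1, 1, 8, 1]; set D = diag(1, 1, 1, 1, 1, 1, 1, 8, 1) and form L = D - A. Since every row of L sums to 0, the all-ones vector is in the kernel and 0 is an eigenvalue. By the matrix-tree theorem the graph has (1/9) * product of the nonzero eigenvalues = 1 spanning tree.

[0, 1, 1, 1, 1, 1, 1, 1, 9]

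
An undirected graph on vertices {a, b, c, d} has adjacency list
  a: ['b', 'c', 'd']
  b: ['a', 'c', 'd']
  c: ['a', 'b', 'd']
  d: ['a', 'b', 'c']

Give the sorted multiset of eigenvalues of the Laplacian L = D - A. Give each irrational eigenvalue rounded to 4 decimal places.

[0, 4, 4, 4]

With the vertex order [a, b, c, d], the degrees are [3, 3, 3, 3], giving D = diag(3, 3, 3, 3) and L = D - A. Diagonalising L (or applying a numerical eigensolver to the 4x4 matrix) gives the spectrum above. The single zero eigenvalue shows the graph is connected. By the matrix-tree theorem the graph has (1/4) * product of the nonzero eigenvalues = 16 spanning trees.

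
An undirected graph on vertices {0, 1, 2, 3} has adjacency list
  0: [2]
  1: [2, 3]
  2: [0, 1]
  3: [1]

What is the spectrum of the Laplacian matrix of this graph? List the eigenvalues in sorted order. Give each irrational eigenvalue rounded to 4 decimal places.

Each diagonal entry of L is the vertex degree and each off-diagonal entry is -1 where an edge is present, 0 otherwise; in the order [0, 1, 2, 3] the diagonal is [1, 2, 2, 1]. Diagonalising L (or applying a numerical eigensolver to the 4x4 matrix) gives the spectrum above. The single zero eigenvalue shows the graph is connected. By the matrix-tree theorem the graph has (1/4) * product of the nonzero eigenvalues = 1 spanning tree.

[0, 0.5858, 2, 3.4142]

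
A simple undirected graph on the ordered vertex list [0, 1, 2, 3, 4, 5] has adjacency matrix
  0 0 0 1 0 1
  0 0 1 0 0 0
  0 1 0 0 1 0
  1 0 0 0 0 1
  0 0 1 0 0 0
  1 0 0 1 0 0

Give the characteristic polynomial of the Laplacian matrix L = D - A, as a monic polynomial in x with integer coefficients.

Each diagonal entry of L is the vertex degree and each off-diagonal entry is -1 where an edge is present, 0 otherwise; in the order [0, 1, 2, 3, 4, 5] the diagonal is [2, 1, 2, 2, 1, 2]. Computing det(xI - L) by cofactor expansion (or equivalently via sum-over-permutations) gives x^6 - 10x^5 + 36x^4 - 54x^3 + 27x^2. Since p(0) = det(-L) = 0, x divides p(x). There are 2 zeros in the spectrum, matching the 2 components.

x^6 - 10x^5 + 36x^4 - 54x^3 + 27x^2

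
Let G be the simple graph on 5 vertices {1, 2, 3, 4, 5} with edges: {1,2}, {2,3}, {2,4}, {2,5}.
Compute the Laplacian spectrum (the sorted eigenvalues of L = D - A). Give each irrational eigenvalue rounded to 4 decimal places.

[0, 1, 1, 1, 5]

Reading degrees in the order [1, 2, 3, 4, 5] gives [1, 4, 1, 1, 1]; set D = diag(1, 4, 1, 1, 1) and form L = D - A. The multiplicity of 0 as a Laplacian eigenvalue equals the number of connected components.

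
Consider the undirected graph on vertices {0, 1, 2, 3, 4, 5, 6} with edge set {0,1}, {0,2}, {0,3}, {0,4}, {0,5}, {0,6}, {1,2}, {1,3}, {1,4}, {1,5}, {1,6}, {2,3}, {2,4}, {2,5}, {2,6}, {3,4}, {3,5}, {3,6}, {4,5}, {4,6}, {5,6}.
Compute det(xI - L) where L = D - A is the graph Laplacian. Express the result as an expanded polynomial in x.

x^7 - 42x^6 + 735x^5 - 6860x^4 + 36015x^3 - 100842x^2 + 117649x

Each diagonal entry of L is the vertex degree and each off-diagonal entry is -1 where an edge is present, 0 otherwise; in the order [0, 1, 2, 3, 4, 5, 6] the diagonal is [6, 6, 6, 6, 6, 6, 6]. The eigenvalues of L are [0, 7, 7, 7, 7, 7, 7]; the characteristic polynomial is the product of (x - lambda_i), which multiplies out to x^7 - 42x^6 + 735x^5 - 6860x^4 + 36015x^3 - 100842x^2 + 117649x. Since p(0) = det(-L) = 0, x divides p(x). There is one zero in the spectrum, matching the 1 component. The eigenvalues sum to 42, which equals trace(L) = 2|E|.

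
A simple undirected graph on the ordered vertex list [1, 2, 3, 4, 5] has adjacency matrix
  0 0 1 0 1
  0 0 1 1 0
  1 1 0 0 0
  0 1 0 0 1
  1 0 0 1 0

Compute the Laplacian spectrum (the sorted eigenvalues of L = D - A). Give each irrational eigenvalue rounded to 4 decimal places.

[0, 1.3820, 1.3820, 3.6180, 3.6180]

Reading degrees in the order [1, 2, 3, 4, 5] gives [2, 2, 2, 2, 2]; set D = diag(2, 2, 2, 2, 2) and form L = D - A. The multiplicity of 0 as a Laplacian eigenvalue equals the number of connected components. The eigenvalues sum to 10, which equals trace(L) = 2|E|. The largest eigenvalue, 3.6180, is at most the vertex count 5.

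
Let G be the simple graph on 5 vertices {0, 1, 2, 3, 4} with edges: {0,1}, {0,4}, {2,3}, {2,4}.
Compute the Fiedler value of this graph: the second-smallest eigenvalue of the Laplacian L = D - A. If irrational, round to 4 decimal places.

Reading degrees in the order [0, 1, 2, 3, 4] gives [2, 1, 2, 1, 2]; set D = diag(2, 1, 2, 1, 2) and form L = D - A. The sorted Laplacian eigenvalues are [0, 0.3820, 1.3820, 2.6180, 3.6180]; the algebraic connectivity is the second entry, 0.3820. The largest eigenvalue, 3.6180, is at most the vertex count 5.

0.3820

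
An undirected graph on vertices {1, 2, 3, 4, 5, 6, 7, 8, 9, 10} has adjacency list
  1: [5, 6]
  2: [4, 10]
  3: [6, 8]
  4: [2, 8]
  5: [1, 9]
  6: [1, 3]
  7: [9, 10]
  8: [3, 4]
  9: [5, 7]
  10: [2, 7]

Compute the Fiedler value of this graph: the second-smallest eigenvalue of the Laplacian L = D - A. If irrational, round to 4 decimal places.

Each diagonal entry of L is the vertex degree and each off-diagonal entry is -1 where an edge is present, 0 otherwise; in the order [1, 2, 3, 4, 5, 6, 7, 8, 9, 10] the diagonal is [2, 2, 2, 2, 2, 2, 2, 2, 2, 2]. The sorted Laplacian eigenvalues are [0, 0.3820, 0.3820, 1.3820, 1.3820, 2.6180, 2.6180, 3.6180, 3.6180, 4]; the algebraic connectivity is the second entry, 0.3820. The eigenvalues sum to 20, which equals trace(L) = 2|E|. By the matrix-tree theorem the graph has (1/10) * product of the nonzero eigenvalues = 10 spanning trees.

0.3820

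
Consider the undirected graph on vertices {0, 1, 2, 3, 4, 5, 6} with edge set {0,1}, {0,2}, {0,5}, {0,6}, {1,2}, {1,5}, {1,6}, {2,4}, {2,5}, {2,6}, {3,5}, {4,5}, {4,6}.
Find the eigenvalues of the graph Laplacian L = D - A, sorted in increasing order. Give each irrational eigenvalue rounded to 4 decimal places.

Each diagonal entry of L is the vertex degree and each off-diagonal entry is -1 where an edge is present, 0 otherwise; in the order [0, 1, 2, 3, 4, 5, 6] the diagonal is [4, 4, 5, 1, 3, 5, 4]. L is symmetric positive semidefinite, so every eigenvalue is real and nonnegative. The single zero eigenvalue shows the graph is connected. The eigenvalues sum to 26, which equals trace(L) = 2|E|. By the matrix-tree theorem the graph has (1/7) * product of the nonzero eigenvalues = 360 spanning trees.

[0, 0.9486, 3, 4.5173, 5, 6, 6.5341]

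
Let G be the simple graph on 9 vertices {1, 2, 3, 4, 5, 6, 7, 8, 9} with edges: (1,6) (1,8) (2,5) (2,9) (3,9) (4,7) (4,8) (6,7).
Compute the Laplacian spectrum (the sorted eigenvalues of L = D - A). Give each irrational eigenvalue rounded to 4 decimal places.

Each diagonal entry of L is the vertex degree and each off-diagonal entry is -1 where an edge is present, 0 otherwise; in the order [1, 2, 3, 4, 5, 6, 7, 8, 9] the diagonal is [2, 2, 1, 2, 1, 2, 2, 2, 2]. L is symmetric positive semidefinite, so every eigenvalue is real and nonnegative. The 2 zero eigenvalues correspond to the 2 connected components. The eigenvalues sum to 16, which equals trace(L) = 2|E|. There are 2 zeros in the spectrum, matching the 2 components.

[0, 0, 0.5858, 1.3820, 1.3820, 2, 3.4142, 3.6180, 3.6180]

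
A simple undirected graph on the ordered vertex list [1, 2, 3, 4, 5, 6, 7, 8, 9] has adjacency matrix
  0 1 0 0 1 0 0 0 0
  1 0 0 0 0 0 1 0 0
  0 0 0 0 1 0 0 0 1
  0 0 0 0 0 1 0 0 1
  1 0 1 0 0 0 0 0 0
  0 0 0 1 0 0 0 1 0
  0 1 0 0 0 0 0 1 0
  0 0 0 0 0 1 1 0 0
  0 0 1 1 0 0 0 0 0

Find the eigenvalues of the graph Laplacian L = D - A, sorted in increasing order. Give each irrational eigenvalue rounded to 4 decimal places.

With the vertex order [1, 2, 3, 4, 5, 6, 7, 8, 9], the degrees are [2, 2, 2, 2, 2, 2, 2, 2, 2], giving D = diag(2, 2, 2, 2, 2, 2, 2, 2, 2) and L = D - A. The multiplicity of 0 as a Laplacian eigenvalue equals the number of connected components. The single zero eigenvalue shows the graph is connected. The largest eigenvalue, 3.8794, is at most the vertex count 9.

[0, 0.4679, 0.4679, 1.6527, 1.6527, 3, 3, 3.8794, 3.8794]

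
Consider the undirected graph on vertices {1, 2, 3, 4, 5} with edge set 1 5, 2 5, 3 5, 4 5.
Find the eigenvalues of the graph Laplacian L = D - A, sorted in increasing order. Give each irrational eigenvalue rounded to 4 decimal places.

Each diagonal entry of L is the vertex degree and each off-diagonal entry is -1 where an edge is present, 0 otherwise; in the order [1, 2, 3, 4, 5] the diagonal is [1, 1, 1, 1, 4]. L is symmetric positive semidefinite, so every eigenvalue is real and nonnegative. The single zero eigenvalue shows the graph is connected. The largest eigenvalue, 5, is at most the vertex count 5.

[0, 1, 1, 1, 5]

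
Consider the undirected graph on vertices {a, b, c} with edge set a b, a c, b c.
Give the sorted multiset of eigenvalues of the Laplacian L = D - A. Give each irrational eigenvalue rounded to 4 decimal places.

[0, 3, 3]

Each diagonal entry of L is the vertex degree and each off-diagonal entry is -1 where an edge is present, 0 otherwise; in the order [a, b, c] the diagonal is [2, 2, 2]. Since every row of L sums to 0, the all-ones vector is in the kernel and 0 is an eigenvalue.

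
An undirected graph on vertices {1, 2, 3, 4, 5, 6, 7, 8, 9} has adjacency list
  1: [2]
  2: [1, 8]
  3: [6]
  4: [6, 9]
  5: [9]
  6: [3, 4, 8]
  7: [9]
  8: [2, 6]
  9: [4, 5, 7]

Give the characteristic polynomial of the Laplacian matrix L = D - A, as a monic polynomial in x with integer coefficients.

x^9 - 16x^8 + 103x^7 - 344x^6 + 643x^5 - 678x^4 + 384x^3 - 102x^2 + 9x

With the vertex order [1, 2, 3, 4, 5, 6, 7, 8, 9], the degrees are [1, 2, 1, 2, 1, 3, 1, 2, 3], giving D = diag(1, 2, 1, 2, 1, 3, 1, 2, 3) and L = D - A. Computing det(xI - L) by cofactor expansion (or equivalently via sum-over-permutations) gives x^9 - 16x^8 + 103x^7 - 344x^6 + 643x^5 - 678x^4 + 384x^3 - 102x^2 + 9x. The constant term is 0 because L is singular (the all-ones vector lies in its kernel). By the matrix-tree theorem the graph has (1/9) * product of the nonzero eigenvalues = 1 spanning tree.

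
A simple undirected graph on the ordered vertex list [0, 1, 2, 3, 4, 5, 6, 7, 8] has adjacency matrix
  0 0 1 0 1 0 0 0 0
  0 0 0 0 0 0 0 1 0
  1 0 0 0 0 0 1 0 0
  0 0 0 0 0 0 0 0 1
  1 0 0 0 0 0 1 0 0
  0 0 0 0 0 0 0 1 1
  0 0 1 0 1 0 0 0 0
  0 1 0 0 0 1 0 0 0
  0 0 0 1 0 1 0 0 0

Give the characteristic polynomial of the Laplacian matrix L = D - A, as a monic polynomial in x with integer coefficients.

Reading degrees in the order [0, 1, 2, 3, 4, 5, 6, 7, 8] gives [2, 1, 2, 1, 2, 2, 2, 2, 2]; set D = diag(2, 1, 2, 1, 2, 2, 2, 2, 2) and form L = D - A. L has integer entries, so p(x) = det(xI - L) has integer coefficients. Expanding the determinant yields x^9 - 16x^8 + 105x^7 - 364x^6 + 713x^5 - 776x^4 + 420x^3 - 80x^2. Since p(0) = det(-L) = 0, x divides p(x). The largest eigenvalue, 4, is at most the vertex count 9. There are 2 zeros in the spectrum, matching the 2 components.

x^9 - 16x^8 + 105x^7 - 364x^6 + 713x^5 - 776x^4 + 420x^3 - 80x^2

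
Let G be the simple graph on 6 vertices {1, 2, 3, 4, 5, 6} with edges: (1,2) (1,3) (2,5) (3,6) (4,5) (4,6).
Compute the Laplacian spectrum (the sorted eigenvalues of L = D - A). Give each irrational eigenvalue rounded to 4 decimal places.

[0, 1, 1, 3, 3, 4]

Reading degrees in the order [1, 2, 3, 4, 5, 6] gives [2, 2, 2, 2, 2, 2]; set D = diag(2, 2, 2, 2, 2, 2) and form L = D - A. The multiplicity of 0 as a Laplacian eigenvalue equals the number of connected components. The single zero eigenvalue shows the graph is connected.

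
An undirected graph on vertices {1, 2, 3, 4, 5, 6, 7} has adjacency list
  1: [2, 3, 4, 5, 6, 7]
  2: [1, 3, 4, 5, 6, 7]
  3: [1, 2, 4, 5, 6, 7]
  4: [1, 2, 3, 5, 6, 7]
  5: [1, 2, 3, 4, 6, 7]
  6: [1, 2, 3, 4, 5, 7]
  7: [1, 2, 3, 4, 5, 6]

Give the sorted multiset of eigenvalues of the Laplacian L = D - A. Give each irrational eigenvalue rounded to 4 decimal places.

Reading degrees in the order [1, 2, 3, 4, 5, 6, 7] gives [6, 6, 6, 6, 6, 6, 6]; set D = diag(6, 6, 6, 6, 6, 6, 6) and form L = D - A. Since every row of L sums to 0, the all-ones vector is in the kernel and 0 is an eigenvalue. The largest eigenvalue, 7, is at most the vertex count 7.

[0, 7, 7, 7, 7, 7, 7]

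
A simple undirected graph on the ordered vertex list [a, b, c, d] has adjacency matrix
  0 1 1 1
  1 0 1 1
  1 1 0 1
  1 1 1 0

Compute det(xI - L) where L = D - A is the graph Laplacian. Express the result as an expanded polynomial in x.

x^4 - 12x^3 + 48x^2 - 64x

With the vertex order [a, b, c, d], the degrees are [3, 3, 3, 3], giving D = diag(3, 3, 3, 3) and L = D - A. L has integer entries, so p(x) = det(xI - L) has integer coefficients. Expanding the determinant yields x^4 - 12x^3 + 48x^2 - 64x. Since p(0) = det(-L) = 0, x divides p(x). The eigenvalues sum to 12, which equals trace(L) = 2|E|.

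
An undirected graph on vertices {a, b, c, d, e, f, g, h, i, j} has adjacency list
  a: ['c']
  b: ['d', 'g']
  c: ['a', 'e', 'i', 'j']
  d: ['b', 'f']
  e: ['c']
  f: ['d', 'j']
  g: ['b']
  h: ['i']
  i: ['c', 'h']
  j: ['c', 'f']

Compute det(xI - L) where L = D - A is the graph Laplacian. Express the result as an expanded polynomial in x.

Reading degrees in the order [a, b, c, d, e, f, g, h, i, j] gives [1, 2, 4, 2, 1, 2, 1, 1, 2, 2]; set D = diag(1, 2, 4, 2, 1, 2, 1, 1, 2, 2) and form L = D - A. L has integer entries, so p(x) = det(xI - L) has integer coefficients. Expanding the determinant yields x^10 - 18x^9 + 133x^8 - 526x^7 + 1216x^6 - 1684x^5 + 1376x^4 - 626x^3 + 138x^2 - 10x. The coefficient of x^9 equals -trace(L) = -18, matching the sum of degrees. The eigenvalues sum to 18, which equals trace(L) = 2|E|.

x^10 - 18x^9 + 133x^8 - 526x^7 + 1216x^6 - 1684x^5 + 1376x^4 - 626x^3 + 138x^2 - 10x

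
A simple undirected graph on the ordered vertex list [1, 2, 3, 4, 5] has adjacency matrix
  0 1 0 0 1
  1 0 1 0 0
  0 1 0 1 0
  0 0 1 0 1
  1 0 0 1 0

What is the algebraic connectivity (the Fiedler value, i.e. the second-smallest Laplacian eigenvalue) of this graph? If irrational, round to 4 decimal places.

1.3820

Each diagonal entry of L is the vertex degree and each off-diagonal entry is -1 where an edge is present, 0 otherwise; in the order [1, 2, 3, 4, 5] the diagonal is [2, 2, 2, 2, 2]. The sorted Laplacian eigenvalues are [0, 1.3820, 1.3820, 3.6180, 3.6180]; the algebraic connectivity is the second entry, 1.3820.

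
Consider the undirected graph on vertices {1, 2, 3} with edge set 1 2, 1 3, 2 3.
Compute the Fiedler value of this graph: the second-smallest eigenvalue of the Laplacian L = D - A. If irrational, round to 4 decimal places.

Reading degrees in the order [1, 2, 3] gives [2, 2, 2]; set D = diag(2, 2, 2) and form L = D - A. The sorted Laplacian eigenvalues are [0, 3, 3]; the algebraic connectivity is the second entry, 3.

3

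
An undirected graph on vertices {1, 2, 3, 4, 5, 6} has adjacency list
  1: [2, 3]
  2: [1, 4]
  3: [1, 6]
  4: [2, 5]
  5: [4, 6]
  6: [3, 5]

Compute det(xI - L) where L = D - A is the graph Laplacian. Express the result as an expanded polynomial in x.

x^6 - 12x^5 + 54x^4 - 112x^3 + 105x^2 - 36x

Reading degrees in the order [1, 2, 3, 4, 5, 6] gives [2, 2, 2, 2, 2, 2]; set D = diag(2, 2, 2, 2, 2, 2) and form L = D - A. Computing det(xI - L) by cofactor expansion (or equivalently via sum-over-permutations) gives x^6 - 12x^5 + 54x^4 - 112x^3 + 105x^2 - 36x. Since p(0) = det(-L) = 0, x divides p(x). By the matrix-tree theorem the graph has (1/6) * product of the nonzero eigenvalues = 6 spanning trees.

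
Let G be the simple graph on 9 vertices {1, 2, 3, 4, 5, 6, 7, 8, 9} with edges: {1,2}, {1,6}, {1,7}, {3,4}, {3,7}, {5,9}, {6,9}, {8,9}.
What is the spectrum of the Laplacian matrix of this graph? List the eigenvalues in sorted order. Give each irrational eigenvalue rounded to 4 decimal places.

[0, 0.1658, 0.4679, 1, 1.3434, 1.6527, 3, 3.8794, 4.4909]

Reading degrees in the order [1, 2, 3, 4, 5, 6, 7, 8, 9] gives [3, 1, 2, 1, 1, 2, 2, 1, 3]; set D = diag(3, 1, 2, 1, 1, 2, 2, 1, 3) and form L = D - A. The multiplicity of 0 as a Laplacian eigenvalue equals the number of connected components. The single zero eigenvalue shows the graph is connected. By the matrix-tree theorem the graph has (1/9) * product of the nonzero eigenvalues = 1 spanning tree.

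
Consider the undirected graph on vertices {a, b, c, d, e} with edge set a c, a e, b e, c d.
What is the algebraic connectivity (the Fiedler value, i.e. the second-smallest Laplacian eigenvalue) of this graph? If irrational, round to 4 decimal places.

0.3820

Reading degrees in the order [a, b, c, d, e] gives [2, 1, 2, 1, 2]; set D = diag(2, 1, 2, 1, 2) and form L = D - A. Computing the eigenvalues of L and sorting gives [0, 0.3820, 1.3820, 2.6180, 3.6180]. The Fiedler value lambda_2 = 0.3820 is strictly positive, so the graph is connected. There is one zero in the spectrum, matching the 1 component. The eigenvalues sum to 8, which equals trace(L) = 2|E|.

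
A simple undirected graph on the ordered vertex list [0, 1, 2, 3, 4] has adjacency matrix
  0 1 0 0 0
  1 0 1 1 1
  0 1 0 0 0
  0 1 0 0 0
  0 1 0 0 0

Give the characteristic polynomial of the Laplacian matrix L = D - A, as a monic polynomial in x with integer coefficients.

Each diagonal entry of L is the vertex degree and each off-diagonal entry is -1 where an edge is present, 0 otherwise; in the order [0, 1, 2, 3, 4] the diagonal is [1, 4, 1, 1, 1]. L has integer entries, so p(x) = det(xI - L) has integer coefficients. Expanding the determinant yields x^5 - 8x^4 + 18x^3 - 16x^2 + 5x. Since p(0) = det(-L) = 0, x divides p(x). The eigenvalues sum to 8, which equals trace(L) = 2|E|. The largest eigenvalue, 5, is at most the vertex count 5.

x^5 - 8x^4 + 18x^3 - 16x^2 + 5x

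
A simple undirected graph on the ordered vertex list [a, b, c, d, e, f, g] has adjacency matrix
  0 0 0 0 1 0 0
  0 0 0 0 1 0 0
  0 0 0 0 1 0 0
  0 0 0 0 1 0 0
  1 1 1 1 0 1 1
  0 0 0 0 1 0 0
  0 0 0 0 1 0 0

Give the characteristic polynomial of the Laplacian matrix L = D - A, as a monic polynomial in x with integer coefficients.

With the vertex order [a, b, c, d, e, f, g], the degrees are [1, 1, 1, 1, 6, 1, 1], giving D = diag(1, 1, 1, 1, 6, 1, 1) and L = D - A. Computing det(xI - L) by cofactor expansion (or equivalently via sum-over-permutations) gives x^7 - 12x^6 + 45x^5 - 80x^4 + 75x^3 - 36x^2 + 7x. The constant term is 0 because L is singular (the all-ones vector lies in its kernel). The largest eigenvalue, 7, is at most the vertex count 7. There is one zero in the spectrum, matching the 1 component.

x^7 - 12x^6 + 45x^5 - 80x^4 + 75x^3 - 36x^2 + 7x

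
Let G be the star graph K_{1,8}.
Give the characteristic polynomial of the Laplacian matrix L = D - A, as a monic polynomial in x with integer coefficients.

x^9 - 16x^8 + 84x^7 - 224x^6 + 350x^5 - 336x^4 + 196x^3 - 64x^2 + 9x

The graph has 9 vertices and degree multiset [8, 1, 1, 1, 1, 1, 1, 1, 1]; D is the diagonal matrix of degrees and L = D - A. The eigenvalues of L are [0, 1, 1, 1, 1, 1, 1, 1, 9]; the characteristic polynomial is the product of (x - lambda_i), which multiplies out to x^9 - 16x^8 + 84x^7 - 224x^6 + 350x^5 - 336x^4 + 196x^3 - 64x^2 + 9x. Since p(0) = det(-L) = 0, x divides p(x). By the matrix-tree theorem the graph has (1/9) * product of the nonzero eigenvalues = 1 spanning tree.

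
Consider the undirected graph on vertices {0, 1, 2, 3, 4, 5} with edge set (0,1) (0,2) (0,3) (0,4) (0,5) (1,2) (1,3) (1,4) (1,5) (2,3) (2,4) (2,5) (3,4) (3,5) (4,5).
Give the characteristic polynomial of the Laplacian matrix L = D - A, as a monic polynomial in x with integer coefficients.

x^6 - 30x^5 + 360x^4 - 2160x^3 + 6480x^2 - 7776x

With the vertex order [0, 1, 2, 3, 4, 5], the degrees are [5, 5, 5, 5, 5, 5], giving D = diag(5, 5, 5, 5, 5, 5) and L = D - A. The eigenvalues of L are [0, 6, 6, 6, 6, 6]; the characteristic polynomial is the product of (x - lambda_i), which multiplies out to x^6 - 30x^5 + 360x^4 - 2160x^3 + 6480x^2 - 7776x. The constant term is 0 because L is singular (the all-ones vector lies in its kernel). The largest eigenvalue, 6, is at most the vertex count 6. The eigenvalues sum to 30, which equals trace(L) = 2|E|.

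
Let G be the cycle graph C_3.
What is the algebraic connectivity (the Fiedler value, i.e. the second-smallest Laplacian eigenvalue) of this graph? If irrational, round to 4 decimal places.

3

The graph has 3 vertices and degree multiset [2, 2, 2]; D is the diagonal matrix of degrees and L = D - A. The sorted Laplacian eigenvalues are [0, 3, 3]; the algebraic connectivity is the second entry, 3.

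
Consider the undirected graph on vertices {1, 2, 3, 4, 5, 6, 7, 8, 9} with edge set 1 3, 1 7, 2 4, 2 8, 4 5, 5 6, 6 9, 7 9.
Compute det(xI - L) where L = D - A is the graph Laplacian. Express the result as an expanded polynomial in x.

With the vertex order [1, 2, 3, 4, 5, 6, 7, 8, 9], the degrees are [2, 2, 1, 2, 2, 2, 2, 1, 2], giving D = diag(2, 2, 1, 2, 2, 2, 2, 1, 2) and L = D - A. L has integer entries, so p(x) = det(xI - L) has integer coefficients. Expanding the determinant yields x^9 - 16x^8 + 105x^7 - 364x^6 + 715x^5 - 792x^4 + 462x^3 - 120x^2 + 9x. The coefficient of x^8 equals -trace(L) = -16, matching the sum of degrees. The largest eigenvalue, 3.8794, is at most the vertex count 9. There is one zero in the spectrum, matching the 1 component.

x^9 - 16x^8 + 105x^7 - 364x^6 + 715x^5 - 792x^4 + 462x^3 - 120x^2 + 9x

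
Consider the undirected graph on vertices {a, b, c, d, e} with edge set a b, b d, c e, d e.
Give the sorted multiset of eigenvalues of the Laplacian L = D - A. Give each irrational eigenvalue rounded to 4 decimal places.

Reading degrees in the order [a, b, c, d, e] gives [1, 2, 1, 2, 2]; set D = diag(1, 2, 1, 2, 2) and form L = D - A. L is symmetric positive semidefinite, so every eigenvalue is real and nonnegative. The single zero eigenvalue shows the graph is connected. The eigenvalues sum to 8, which equals trace(L) = 2|E|. By the matrix-tree theorem the graph has (1/5) * product of the nonzero eigenvalues = 1 spanning tree.

[0, 0.3820, 1.3820, 2.6180, 3.6180]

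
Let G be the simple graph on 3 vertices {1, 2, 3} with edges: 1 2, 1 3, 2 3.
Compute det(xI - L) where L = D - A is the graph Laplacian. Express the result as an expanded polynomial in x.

Reading degrees in the order [1, 2, 3] gives [2, 2, 2]; set D = diag(2, 2, 2) and form L = D - A. The eigenvalues of L are [0, 3, 3]; the characteristic polynomial is the product of (x - lambda_i), which multiplies out to x^3 - 6x^2 + 9x. The constant term is 0 because L is singular (the all-ones vector lies in its kernel). By the matrix-tree theorem the graph has (1/3) * product of the nonzero eigenvalues = 3 spanning trees. The largest eigenvalue, 3, is at most the vertex count 3.

x^3 - 6x^2 + 9x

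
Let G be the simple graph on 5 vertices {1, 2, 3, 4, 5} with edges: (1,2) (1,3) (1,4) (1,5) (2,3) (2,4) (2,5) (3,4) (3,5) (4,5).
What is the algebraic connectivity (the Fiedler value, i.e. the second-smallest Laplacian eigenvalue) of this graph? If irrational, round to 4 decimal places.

Each diagonal entry of L is the vertex degree and each off-diagonal entry is -1 where an edge is present, 0 otherwise; in the order [1, 2, 3, 4, 5] the diagonal is [4, 4, 4, 4, 4]. Computing the eigenvalues of L and sorting gives [0, 5, 5, 5, 5]. The Fiedler value lambda_2 = 5 is strictly positive, so the graph is connected. By the matrix-tree theorem the graph has (1/5) * product of the nonzero eigenvalues = 125 spanning trees. The largest eigenvalue, 5, is at most the vertex count 5.

5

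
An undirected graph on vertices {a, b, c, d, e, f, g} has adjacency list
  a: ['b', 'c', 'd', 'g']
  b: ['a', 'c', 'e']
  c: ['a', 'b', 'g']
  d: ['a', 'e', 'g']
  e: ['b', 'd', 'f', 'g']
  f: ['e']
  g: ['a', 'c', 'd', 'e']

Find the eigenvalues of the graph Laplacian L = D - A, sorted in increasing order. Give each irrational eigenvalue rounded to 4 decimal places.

With the vertex order [a, b, c, d, e, f, g], the degrees are [4, 3, 3, 3, 4, 1, 4], giving D = diag(4, 3, 3, 3, 4, 1, 4) and L = D - A. The multiplicity of 0 as a Laplacian eigenvalue equals the number of connected components. The single zero eigenvalue shows the graph is connected. There is one zero in the spectrum, matching the 1 component. The largest eigenvalue, 6.0247, is at most the vertex count 7.

[0, 0.8573, 2.4037, 3.3910, 4.3233, 5, 6.0247]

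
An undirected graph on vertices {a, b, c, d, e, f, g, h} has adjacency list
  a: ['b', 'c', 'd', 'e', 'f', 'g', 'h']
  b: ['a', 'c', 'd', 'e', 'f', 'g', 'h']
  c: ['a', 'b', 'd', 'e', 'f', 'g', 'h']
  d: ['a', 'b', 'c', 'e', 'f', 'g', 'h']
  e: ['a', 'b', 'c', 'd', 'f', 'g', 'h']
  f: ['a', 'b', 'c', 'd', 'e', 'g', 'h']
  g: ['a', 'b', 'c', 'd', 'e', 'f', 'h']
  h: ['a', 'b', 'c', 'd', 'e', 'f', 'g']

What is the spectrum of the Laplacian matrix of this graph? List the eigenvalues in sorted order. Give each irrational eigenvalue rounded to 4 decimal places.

[0, 8, 8, 8, 8, 8, 8, 8]

With the vertex order [a, b, c, d, e, f, g, h], the degrees are [7, 7, 7, 7, 7, 7, 7, 7], giving D = diag(7, 7, 7, 7, 7, 7, 7, 7) and L = D - A. Diagonalising L (or applying a numerical eigensolver to the 8x8 matrix) gives the spectrum above. The single zero eigenvalue shows the graph is connected. The eigenvalues sum to 56, which equals trace(L) = 2|E|.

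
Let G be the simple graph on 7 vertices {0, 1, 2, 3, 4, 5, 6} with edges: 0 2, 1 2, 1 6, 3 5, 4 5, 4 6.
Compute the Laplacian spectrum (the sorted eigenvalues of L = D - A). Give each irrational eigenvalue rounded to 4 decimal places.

[0, 0.1981, 0.7530, 1.5550, 2.4450, 3.2470, 3.8019]

Reading degrees in the order [0, 1, 2, 3, 4, 5, 6] gives [1, 2, 2, 1, 2, 2, 2]; set D = diag(1, 2, 2, 1, 2, 2, 2) and form L = D - A. Diagonalising L (or applying a numerical eigensolver to the 7x7 matrix) gives the spectrum above. The single zero eigenvalue shows the graph is connected. The eigenvalues sum to 12, which equals trace(L) = 2|E|.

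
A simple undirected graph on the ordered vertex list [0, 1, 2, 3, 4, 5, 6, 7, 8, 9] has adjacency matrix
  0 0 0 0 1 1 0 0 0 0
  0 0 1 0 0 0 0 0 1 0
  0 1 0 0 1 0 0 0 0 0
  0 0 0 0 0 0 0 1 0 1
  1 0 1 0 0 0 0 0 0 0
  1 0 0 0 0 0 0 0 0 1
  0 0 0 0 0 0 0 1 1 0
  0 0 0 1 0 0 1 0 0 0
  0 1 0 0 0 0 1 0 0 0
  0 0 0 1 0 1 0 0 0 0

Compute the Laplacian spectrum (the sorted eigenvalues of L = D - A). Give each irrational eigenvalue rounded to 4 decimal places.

With the vertex order [0, 1, 2, 3, 4, 5, 6, 7, 8, 9], the degrees are [2, 2, 2, 2, 2, 2, 2, 2, 2, 2], giving D = diag(2, 2, 2, 2, 2, 2, 2, 2, 2, 2) and L = D - A. Since every row of L sums to 0, the all-ones vector is in the kernel and 0 is an eigenvalue. The single zero eigenvalue shows the graph is connected. There is one zero in the spectrum, matching the 1 component.

[0, 0.3820, 0.3820, 1.3820, 1.3820, 2.6180, 2.6180, 3.6180, 3.6180, 4]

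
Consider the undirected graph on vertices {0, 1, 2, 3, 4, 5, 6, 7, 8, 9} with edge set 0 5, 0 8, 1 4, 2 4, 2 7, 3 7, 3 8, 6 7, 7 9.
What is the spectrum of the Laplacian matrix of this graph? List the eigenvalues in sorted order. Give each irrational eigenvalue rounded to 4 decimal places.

Each diagonal entry of L is the vertex degree and each off-diagonal entry is -1 where an edge is present, 0 otherwise; in the order [0, 1, 2, 3, 4, 5, 6, 7, 8, 9] the diagonal is [2, 1, 2, 2, 2, 1, 1, 4, 2, 1]. L is symmetric positive semidefinite, so every eigenvalue is real and nonnegative. The largest eigenvalue, 5.1830, is at most the vertex count 10. There is one zero in the spectrum, matching the 1 component.

[0, 0.1490, 0.3621, 1, 1, 1.4749, 2.2401, 3.1091, 3.4819, 5.1830]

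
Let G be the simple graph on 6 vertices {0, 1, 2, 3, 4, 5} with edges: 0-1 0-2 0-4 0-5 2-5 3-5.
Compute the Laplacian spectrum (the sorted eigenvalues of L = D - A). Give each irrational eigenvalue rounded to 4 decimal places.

[0, 0.6314, 1, 1.4738, 3.7877, 5.1071]

Each diagonal entry of L is the vertex degree and each off-diagonal entry is -1 where an edge is present, 0 otherwise; in the order [0, 1, 2, 3, 4, 5] the diagonal is [4, 1, 2, 1, 1, 3]. The multiplicity of 0 as a Laplacian eigenvalue equals the number of connected components. The eigenvalues sum to 12, which equals trace(L) = 2|E|. By the matrix-tree theorem the graph has (1/6) * product of the nonzero eigenvalues = 3 spanning trees.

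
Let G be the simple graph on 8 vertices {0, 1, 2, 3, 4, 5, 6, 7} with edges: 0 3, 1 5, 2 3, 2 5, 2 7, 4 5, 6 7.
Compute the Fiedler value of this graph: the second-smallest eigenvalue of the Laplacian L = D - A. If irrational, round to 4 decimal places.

Reading degrees in the order [0, 1, 2, 3, 4, 5, 6, 7] gives [1, 1, 3, 2, 1, 3, 1, 2]; set D = diag(1, 1, 3, 2, 1, 3, 1, 2) and form L = D - A. Computing the eigenvalues of L and sorting gives [0, 0.3065, 0.3820, 1, 1.6703, 2.6180, 3.3297, 4.6935]. The Fiedler value lambda_2 = 0.3065 is strictly positive, so the graph is connected. The eigenvalues sum to 14, which equals trace(L) = 2|E|.

0.3065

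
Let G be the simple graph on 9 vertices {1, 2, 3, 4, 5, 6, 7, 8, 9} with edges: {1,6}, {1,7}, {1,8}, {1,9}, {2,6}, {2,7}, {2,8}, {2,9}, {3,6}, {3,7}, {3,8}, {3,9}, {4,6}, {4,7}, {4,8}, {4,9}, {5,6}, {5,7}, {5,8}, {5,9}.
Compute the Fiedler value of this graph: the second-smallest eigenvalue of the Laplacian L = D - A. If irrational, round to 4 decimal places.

Each diagonal entry of L is the vertex degree and each off-diagonal entry is -1 where an edge is present, 0 otherwise; in the order [1, 2, 3, 4, 5, 6, 7, 8, 9] the diagonal is [4, 4, 4, 4, 4, 5, 5, 5, 5]. The smallest Laplacian eigenvalue is always 0. The next one, lambda_2 = 4, measures how hard the graph is to disconnect: larger values mean better connectivity. There is one zero in the spectrum, matching the 1 component.

4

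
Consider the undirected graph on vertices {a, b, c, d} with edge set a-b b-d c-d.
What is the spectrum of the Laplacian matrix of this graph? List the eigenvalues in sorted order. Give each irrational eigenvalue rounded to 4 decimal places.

[0, 0.5858, 2, 3.4142]

With the vertex order [a, b, c, d], the degrees are [1, 2, 1, 2], giving D = diag(1, 2, 1, 2) and L = D - A. The multiplicity of 0 as a Laplacian eigenvalue equals the number of connected components. The single zero eigenvalue shows the graph is connected. The largest eigenvalue, 3.4142, is at most the vertex count 4. There is one zero in the spectrum, matching the 1 component.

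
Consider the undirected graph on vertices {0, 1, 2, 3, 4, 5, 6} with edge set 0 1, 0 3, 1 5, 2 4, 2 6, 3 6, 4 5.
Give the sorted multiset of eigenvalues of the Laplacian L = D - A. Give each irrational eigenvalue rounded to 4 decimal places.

[0, 0.7530, 0.7530, 2.4450, 2.4450, 3.8019, 3.8019]

With the vertex order [0, 1, 2, 3, 4, 5, 6], the degrees are [2, 2, 2, 2, 2, 2, 2], giving D = diag(2, 2, 2, 2, 2, 2, 2) and L = D - A. Diagonalising L (or applying a numerical eigensolver to the 7x7 matrix) gives the spectrum above. The single zero eigenvalue shows the graph is connected. The eigenvalues sum to 14, which equals trace(L) = 2|E|.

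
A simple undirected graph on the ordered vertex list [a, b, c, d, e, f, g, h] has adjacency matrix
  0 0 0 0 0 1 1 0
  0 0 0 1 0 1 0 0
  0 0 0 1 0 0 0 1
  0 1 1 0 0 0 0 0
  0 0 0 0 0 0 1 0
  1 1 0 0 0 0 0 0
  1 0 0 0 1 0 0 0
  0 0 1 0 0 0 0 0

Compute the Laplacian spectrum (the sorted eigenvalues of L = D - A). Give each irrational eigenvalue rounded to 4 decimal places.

[0, 0.1522, 0.5858, 1.2346, 2, 2.7654, 3.4142, 3.8478]

Each diagonal entry of L is the vertex degree and each off-diagonal entry is -1 where an edge is present, 0 otherwise; in the order [a, b, c, d, e, f, g, h] the diagonal is [2, 2, 2, 2, 1, 2, 2, 1]. The multiplicity of 0 as a Laplacian eigenvalue equals the number of connected components. The eigenvalues sum to 14, which equals trace(L) = 2|E|.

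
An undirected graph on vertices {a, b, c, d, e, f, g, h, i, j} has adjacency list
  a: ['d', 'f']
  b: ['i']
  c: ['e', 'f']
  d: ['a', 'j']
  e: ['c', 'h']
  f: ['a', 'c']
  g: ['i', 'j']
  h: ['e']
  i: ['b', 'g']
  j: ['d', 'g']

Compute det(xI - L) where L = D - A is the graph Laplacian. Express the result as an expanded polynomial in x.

x^10 - 18x^9 + 136x^8 - 560x^7 + 1365x^6 - 2002x^5 + 1716x^4 - 792x^3 + 165x^2 - 10x

Each diagonal entry of L is the vertex degree and each off-diagonal entry is -1 where an edge is present, 0 otherwise; in the order [a, b, c, d, e, f, g, h, i, j] the diagonal is [2, 1, 2, 2, 2, 2, 2, 1, 2, 2]. Computing det(xI - L) by cofactor expansion (or equivalently via sum-over-permutations) gives x^10 - 18x^9 + 136x^8 - 560x^7 + 1365x^6 - 2002x^5 + 1716x^4 - 792x^3 + 165x^2 - 10x. Since p(0) = det(-L) = 0, x divides p(x). The largest eigenvalue, 3.9021, is at most the vertex count 10.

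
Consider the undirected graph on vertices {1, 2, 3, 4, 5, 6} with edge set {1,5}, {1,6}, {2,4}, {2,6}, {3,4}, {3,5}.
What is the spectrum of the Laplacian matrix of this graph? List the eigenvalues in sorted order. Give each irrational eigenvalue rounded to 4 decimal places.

[0, 1, 1, 3, 3, 4]

Reading degrees in the order [1, 2, 3, 4, 5, 6] gives [2, 2, 2, 2, 2, 2]; set D = diag(2, 2, 2, 2, 2, 2) and form L = D - A. Diagonalising L (or applying a numerical eigensolver to the 6x6 matrix) gives the spectrum above. There is one zero in the spectrum, matching the 1 component.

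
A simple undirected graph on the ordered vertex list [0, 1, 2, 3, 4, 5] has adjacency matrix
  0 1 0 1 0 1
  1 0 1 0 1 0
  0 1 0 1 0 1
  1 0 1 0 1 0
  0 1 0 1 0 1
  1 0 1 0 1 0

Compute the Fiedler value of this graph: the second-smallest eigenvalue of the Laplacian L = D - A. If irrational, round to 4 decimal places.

3

With the vertex order [0, 1, 2, 3, 4, 5], the degrees are [3, 3, 3, 3, 3, 3], giving D = diag(3, 3, 3, 3, 3, 3) and L = D - A. The smallest Laplacian eigenvalue is always 0. The next one, lambda_2 = 3, measures how hard the graph is to disconnect: larger values mean better connectivity. The eigenvalues sum to 18, which equals trace(L) = 2|E|.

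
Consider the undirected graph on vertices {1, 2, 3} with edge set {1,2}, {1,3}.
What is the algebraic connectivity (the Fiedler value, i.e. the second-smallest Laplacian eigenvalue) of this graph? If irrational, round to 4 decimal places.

Reading degrees in the order [1, 2, 3] gives [2, 1, 1]; set D = diag(2, 1, 1) and form L = D - A. The sorted Laplacian eigenvalues are [0, 1, 3]; the algebraic connectivity is the second entry, 1. There is one zero in the spectrum, matching the 1 component.

1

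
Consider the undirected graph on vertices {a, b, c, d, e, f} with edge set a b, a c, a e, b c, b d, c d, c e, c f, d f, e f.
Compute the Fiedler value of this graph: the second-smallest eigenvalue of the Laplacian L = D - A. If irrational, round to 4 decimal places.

2.3820

Each diagonal entry of L is the vertex degree and each off-diagonal entry is -1 where an edge is present, 0 otherwise; in the order [a, b, c, d, e, f] the diagonal is [3, 3, 5, 3, 3, 3]. The smallest Laplacian eigenvalue is always 0. The next one, lambda_2 = 2.3820, measures how hard the graph is to disconnect: larger values mean better connectivity. By the matrix-tree theorem the graph has (1/6) * product of the nonzero eigenvalues = 121 spanning trees.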